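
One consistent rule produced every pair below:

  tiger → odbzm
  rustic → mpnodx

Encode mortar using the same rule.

It's a constant shift of +21 (ROT21).
Applying it to mortar: m+21=h, o+21=j, r+21=m, t+21=o, a+21=v, r+21=m.

hjmovm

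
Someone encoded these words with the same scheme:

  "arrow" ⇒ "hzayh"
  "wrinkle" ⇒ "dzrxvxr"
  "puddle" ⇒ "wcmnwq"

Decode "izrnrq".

bridge

The shift increases by 1 at each position, starting from +7: 7, 8, 9, ….
Undoing it on izrnrq: i−7=b, z−8=r, r−9=i, n−10=d, r−11=g, q−12=e.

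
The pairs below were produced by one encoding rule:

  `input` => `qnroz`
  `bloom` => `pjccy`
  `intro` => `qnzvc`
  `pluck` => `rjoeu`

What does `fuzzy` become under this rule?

i(8)→q(16) and n(13)→n(13) fit y≡15x+0 (mod 26); the inverse of 15 mod 26 is 7. This is an affine cipher: with a=0,…,z=25, each position x becomes (15x+0) mod 26.
On fuzzy: f(5)→15·5+0≡23=x; u(20)→15·20+0≡14=o; z(25)→15·25+0≡11=l; z(25)→15·25+0≡11=l; y(24)→15·24+0≡22=w (all mod 26).

xollw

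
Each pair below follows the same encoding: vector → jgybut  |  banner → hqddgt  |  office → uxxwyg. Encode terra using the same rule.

bgttq

v(21)→j(9) and e(4)→g(6) fit y≡17x+16 (mod 26); the inverse of 17 mod 26 is 23. This is an affine cipher: with a=0,…,z=25, each position x becomes (17x+16) mod 26.
On terra: t(19)→17·19+16≡1=b; e(4)→17·4+16≡6=g; r(17)→17·17+16≡19=t; r(17)→17·17+16≡19=t; a(0)→17·0+16≡16=q (all mod 26).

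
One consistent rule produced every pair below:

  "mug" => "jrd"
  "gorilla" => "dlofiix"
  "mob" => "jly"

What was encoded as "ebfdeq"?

height

Compare letters: m→j is +23, u→r is +23, g→d is +23 — a constant shift. Every letter moves 23 places later in the alphabet, wrapping around z→a.
Reversing it on ebfdeq: e−23=h, b−23=e, f−23=i, d−23=g, e−23=h, q−23=t.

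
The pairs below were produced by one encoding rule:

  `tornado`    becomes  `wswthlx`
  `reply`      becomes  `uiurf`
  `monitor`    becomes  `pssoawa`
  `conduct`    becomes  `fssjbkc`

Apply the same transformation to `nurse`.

qywyl

In tornado: t→w is +3, o→s is +4, r→w is +5, n→t is +6 — the shift increases by 1 each position. Letter i (0-indexed) is shifted by i+3, so successive shifts are 3, 4, 5, ….
On nurse: n+3=q, u+4=y, r+5=w, s+6=y, e+7=l.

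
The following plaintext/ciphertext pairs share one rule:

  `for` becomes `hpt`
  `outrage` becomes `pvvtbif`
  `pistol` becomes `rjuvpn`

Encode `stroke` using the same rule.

The shift depends on letter class: consonant f→h is +2, but vowel o→p is +1. The rule splits by letter class: vowels +1, consonants +2.
For stroke: s(cons)+2=u, t(cons)+2=v, r(cons)+2=t, o(vowel)+1=p, k(cons)+2=m, e(vowel)+1=f.

uvtpmf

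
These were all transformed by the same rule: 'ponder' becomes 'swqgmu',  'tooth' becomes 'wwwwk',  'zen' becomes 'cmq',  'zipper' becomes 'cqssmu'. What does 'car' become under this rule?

fiu

Vowels shift forward by 8 and consonants shift forward by 3.
For car: c(cons)+3=f, a(vowel)+8=i, r(cons)+3=u.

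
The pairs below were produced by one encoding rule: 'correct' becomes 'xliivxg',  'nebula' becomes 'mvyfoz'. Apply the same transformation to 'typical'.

gbkrxzo

Each pair mirrors across the alphabet (c↔x, o↔l, r↔i): positions sum to 25. This is the alphabet-reversal cipher (Atbash): a becomes z, b becomes y, etc.
Applying it to typical: t↔g, y↔b, p↔k, i↔r, c↔x, a↔z, l↔o.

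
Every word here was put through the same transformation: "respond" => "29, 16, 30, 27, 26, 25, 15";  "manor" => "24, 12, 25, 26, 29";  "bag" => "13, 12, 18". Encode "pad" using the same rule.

r is letter #18 and maps to 29: an offset of 11. Each letter is replaced by its alphabet position (a=1..z=26) + 11.
Applying it to pad: p=16→27, a=1→12, d=4→15.

27, 12, 15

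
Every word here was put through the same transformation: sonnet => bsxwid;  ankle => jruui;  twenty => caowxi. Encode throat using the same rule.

Shifts by position in sonnet: pos 0: s→b (+9), pos 1: o→s (+4), pos 2: n→x (+10), pos 3: n→w (+9), pos 4: e→i (+4), pos 5: t→d (+10) — repeating every 3. It's a Vigenère-style cipher with numeric key [9,4,10]: position i shifts by key[i mod 3].
Applying it to throat: t+9=c, h+4=l, r+10=b, o+9=x, a+4=e, t+10=d.

clbxed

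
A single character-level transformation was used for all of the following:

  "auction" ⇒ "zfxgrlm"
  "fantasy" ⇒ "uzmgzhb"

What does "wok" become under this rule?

Each pair mirrors across the alphabet (a↔z, u↔f, c↔x): positions sum to 25. Letters are reflected about the middle of the alphabet (position → 25−position): Atbash.
Applying it to wok: w↔d, o↔l, k↔p.

dlp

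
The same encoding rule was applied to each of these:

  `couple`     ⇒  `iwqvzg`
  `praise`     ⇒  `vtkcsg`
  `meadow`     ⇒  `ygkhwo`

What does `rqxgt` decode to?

tuner

c(2)→i(8) and o(14)→w(22) fit y≡25x+10 (mod 26); the inverse of 25 mod 26 is 25. Each letter's alphabet position (a=0..z=25) is mapped through 25·x+10 mod 26 — an affine cipher.
Reversing it on rqxgt: r(17)→25·(17−10)≡19=t; q(16)→25·(16−10)≡20=u; x(23)→25·(23−10)≡13=n; g(6)→25·(6−10)≡4=e; t(19)→25·(19−10)≡17=r (all mod 26).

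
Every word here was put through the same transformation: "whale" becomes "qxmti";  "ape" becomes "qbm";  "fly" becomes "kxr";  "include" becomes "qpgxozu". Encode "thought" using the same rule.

ftsgatf

The output letters match the input read backwards, each shifted +12: whale reversed is elahw. The word is reversed, then every letter is shifted forward by 12.
Applying it to thought: reverse → thguoht; then shift: t+12=f, h+12=t, g+12=s, u+12=g, o+12=a, h+12=t, t+12=f.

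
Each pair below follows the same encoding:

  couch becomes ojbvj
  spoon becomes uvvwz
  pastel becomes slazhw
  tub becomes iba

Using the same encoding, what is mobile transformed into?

The output letters match the input read backwards, each shifted +7: couch reversed is hcuoc. The word is reversed, then every letter is shifted forward by 7.
For mobile: reverse → elibom; then shift: e+7=l, l+7=s, i+7=p, b+7=i, o+7=v, m+7=t.

lspivt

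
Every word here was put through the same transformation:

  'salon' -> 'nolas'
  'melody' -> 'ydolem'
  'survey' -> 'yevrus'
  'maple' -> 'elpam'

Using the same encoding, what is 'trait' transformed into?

The output letters match the input read backwards: salon reversed is nolas. The word is simply reversed.
Applying it to trait: reverse → tiart.

tiart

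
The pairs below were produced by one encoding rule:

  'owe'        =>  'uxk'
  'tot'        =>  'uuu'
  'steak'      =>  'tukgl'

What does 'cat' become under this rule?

dgu

The shift depends on letter class: consonant w→x is +1, but vowel o→u is +6. The rule splits by letter class: vowels +6, consonants +1.
For cat: c(cons)+1=d, a(vowel)+6=g, t(cons)+1=u.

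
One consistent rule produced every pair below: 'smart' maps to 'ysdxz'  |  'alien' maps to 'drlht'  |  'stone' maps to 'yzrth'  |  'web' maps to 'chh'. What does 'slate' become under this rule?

The rule splits by letter class: vowels +3, consonants +6.
On slate: s(cons)+6=y, l(cons)+6=r, a(vowel)+3=d, t(cons)+6=z, e(vowel)+3=h.

yrdzh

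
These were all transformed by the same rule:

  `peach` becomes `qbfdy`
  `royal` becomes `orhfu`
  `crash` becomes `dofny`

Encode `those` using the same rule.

myrnb

p(15)→q(16) and e(4)→b(1) fit y≡25x+5 (mod 26); the inverse of 25 mod 26 is 25. Each letter's alphabet position (a=0..z=25) is mapped through 25·x+5 mod 26 — an affine cipher.
For those: t(19)→25·19+5≡12=m; h(7)→25·7+5≡24=y; o(14)→25·14+5≡17=r; s(18)→25·18+5≡13=n; e(4)→25·4+5≡1=b (all mod 26).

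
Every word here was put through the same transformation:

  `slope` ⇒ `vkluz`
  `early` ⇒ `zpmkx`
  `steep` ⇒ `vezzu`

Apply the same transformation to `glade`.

This is an affine cipher: with a=0,…,z=25, each position x becomes (9x+15) mod 26.
Applying it to glade: g(6)→9·6+15≡17=r; l(11)→9·11+15≡10=k; a(0)→9·0+15≡15=p; d(3)→9·3+15≡16=q; e(4)→9·4+15≡25=z (all mod 26).

rkpqz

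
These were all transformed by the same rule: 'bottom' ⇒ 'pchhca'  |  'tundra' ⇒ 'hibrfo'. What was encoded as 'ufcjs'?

grove

It's a constant shift of +14 (ROT14).
Decoding ufcjs: u−14=g, f−14=r, c−14=o, j−14=v, s−14=e.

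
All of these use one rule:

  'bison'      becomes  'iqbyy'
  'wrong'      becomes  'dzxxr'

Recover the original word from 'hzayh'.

In bison: b→i is +7, i→q is +8, s→b is +9, o→y is +10 — the shift increases by 1 each position. The shift increases by 1 at each position, starting from +7: 7, 8, 9, ….
Reversing it on hzayh: h−7=a, z−8=r, a−9=r, y−10=o, h−11=w.

arrow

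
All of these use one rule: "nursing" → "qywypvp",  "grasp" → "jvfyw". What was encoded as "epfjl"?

blade

The shift increases by 1 at each position, starting from +3: 3, 4, 5, ….
Reversing it on epfjl: e−3=b, p−4=l, f−5=a, j−6=d, l−7=e.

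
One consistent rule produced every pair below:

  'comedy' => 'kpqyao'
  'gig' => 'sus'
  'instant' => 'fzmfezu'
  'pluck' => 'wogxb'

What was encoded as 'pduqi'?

weird

The output letters match the input read backwards, each shifted +12: comedy reversed is ydemoc. Two steps: reverse the string, then apply a Caesar shift of +12.
Reversing it on pduqi: shift back: p−12=d, d−12=r, u−12=i, q−12=e, i−12=w → driew; then reverse → weird.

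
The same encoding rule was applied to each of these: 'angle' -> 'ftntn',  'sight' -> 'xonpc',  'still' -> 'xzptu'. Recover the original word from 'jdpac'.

In angle: a→f is +5, n→t is +6, g→n is +7, l→t is +8 — the shift increases by 1 each position. Each letter shifts forward by (position + 5), i.e. 5, 6, 7, … — the shift grows by one for each successive letter.
Reversing it on jdpac: j−5=e, d−6=x, p−7=i, a−8=s, c−9=t.

exist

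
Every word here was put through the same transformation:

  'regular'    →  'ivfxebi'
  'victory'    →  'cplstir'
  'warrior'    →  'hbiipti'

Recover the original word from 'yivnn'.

press

r(17)→i(8) and e(4)→v(21) fit y≡5x+1 (mod 26); the inverse of 5 mod 26 is 21. This is an affine cipher: with a=0,…,z=25, each position x becomes (5x+1) mod 26.
Reversing it on yivnn: y(24)→21·(24−1)≡15=p; i(8)→21·(8−1)≡17=r; v(21)→21·(21−1)≡4=e; n(13)→21·(13−1)≡18=s; n(13)→21·(13−1)≡18=s (all mod 26).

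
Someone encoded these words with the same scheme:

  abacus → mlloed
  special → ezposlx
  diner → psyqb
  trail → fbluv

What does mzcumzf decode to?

Shifts by position in abacus: pos 0: a→m (+12), pos 1: b→l (+10), pos 2: a→l (+11), pos 3: c→o (+12), pos 4: u→e (+10), pos 5: s→d (+11) — repeating every 3. It's a Vigenère-style cipher with numeric key [12,10,11]: position i shifts by key[i mod 3].
Reversing it on mzcumzf: m−12=a, z−10=p, c−11=r, u−12=i, m−10=c, z−11=o, f−12=t.

apricot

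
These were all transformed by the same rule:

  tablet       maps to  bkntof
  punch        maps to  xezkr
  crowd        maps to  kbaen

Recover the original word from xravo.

phone

Shifts by position in tablet: pos 0: t→b (+8), pos 1: a→k (+10), pos 2: b→n (+12), pos 3: l→t (+8), pos 4: e→o (+10), pos 5: t→f (+12) — repeating every 3. It's a Vigenère-style cipher with numeric key [8,10,12]: position i shifts by key[i mod 3].
Reversing it on xravo: x−8=p, r−10=h, a−12=o, v−8=n, o−10=e.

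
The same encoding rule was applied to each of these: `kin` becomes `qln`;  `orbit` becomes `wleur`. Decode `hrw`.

toe

The output letters match the input read backwards, each shifted +3: kin reversed is nik. Read the word backwards and shift each letter +3.
Decoding hrw: shift back: h−3=e, r−3=o, w−3=t → eot; then reverse → toe.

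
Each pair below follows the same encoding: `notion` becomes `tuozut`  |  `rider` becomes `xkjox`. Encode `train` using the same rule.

togxz

The output letters match the input read backwards, each shifted +6: notion reversed is noiton. The word is reversed, then every letter is shifted forward by 6.
On train: reverse → niart; then shift: n+6=t, i+6=o, a+6=g, r+6=x, t+6=z.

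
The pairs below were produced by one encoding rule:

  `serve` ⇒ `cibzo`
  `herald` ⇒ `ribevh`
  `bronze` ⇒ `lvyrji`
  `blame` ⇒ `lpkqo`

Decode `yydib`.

Shifts by position in serve: pos 0: s→c (+10), pos 1: e→i (+4), pos 2: r→b (+10), pos 3: v→z (+4) — repeating every 2. It's a Vigenère-style cipher with numeric key [10,4]: position i shifts by key[i mod 2].
Reversing it on yydib: y−10=o, y−4=u, d−10=t, i−4=e, b−10=r.

outer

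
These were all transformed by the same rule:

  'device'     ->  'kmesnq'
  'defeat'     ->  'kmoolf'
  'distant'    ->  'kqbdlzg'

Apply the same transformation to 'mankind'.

tiwutzq

The shift increases by 1 at each position, starting from +7: 7, 8, 9, ….
Applying it to mankind: m+7=t, a+8=i, n+9=w, k+10=u, i+11=t, n+12=z, d+13=q.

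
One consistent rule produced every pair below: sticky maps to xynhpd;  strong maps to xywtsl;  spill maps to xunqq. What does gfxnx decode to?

basis

Compare letters: s→x is +5, t→y is +5, i→n is +5 — a constant shift. Every letter moves 5 places later in the alphabet, wrapping around z→a.
Decoding gfxnx: g−5=b, f−5=a, x−5=s, n−5=i, x−5=s.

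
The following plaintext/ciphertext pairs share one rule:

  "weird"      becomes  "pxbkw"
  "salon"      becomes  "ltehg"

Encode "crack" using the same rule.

Compare letters: w→p is +19, e→x is +19, i→b is +19 — a constant shift. It's a constant shift of +19 (ROT19).
Applying it to crack: c+19=v, r+19=k, a+19=t, c+19=v, k+19=d.

vktvd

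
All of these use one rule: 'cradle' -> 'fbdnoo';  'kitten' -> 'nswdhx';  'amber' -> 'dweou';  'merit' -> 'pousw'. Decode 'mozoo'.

Shifts by position in cradle: pos 0: c→f (+3), pos 1: r→b (+10), pos 2: a→d (+3), pos 3: d→n (+10) — repeating every 2. A repeating key of period 2 is used — shifts +3, +10 over and over.
Decoding mozoo: m−3=j, o−10=e, z−3=w, o−10=e, o−3=l.

jewel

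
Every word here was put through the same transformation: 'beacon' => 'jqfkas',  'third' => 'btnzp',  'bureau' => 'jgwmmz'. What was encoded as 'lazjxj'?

Shifts by position in beacon: pos 0: b→j (+8), pos 1: e→q (+12), pos 2: a→f (+5), pos 3: c→k (+8), pos 4: o→a (+12), pos 5: n→s (+5) — repeating every 3. A repeating key of period 3 is used — shifts +8, +12, +5 over and over.
Undoing it on lazjxj: l−8=d, a−12=o, z−5=u, j−8=b, x−12=l, j−5=e.

double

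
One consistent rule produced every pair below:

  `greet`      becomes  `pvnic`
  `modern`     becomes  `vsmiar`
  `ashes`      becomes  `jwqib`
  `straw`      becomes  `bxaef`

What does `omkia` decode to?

Shifts by position in greet: pos 0: g→p (+9), pos 1: r→v (+4), pos 2: e→n (+9), pos 3: e→i (+4) — repeating every 2. A repeating key of period 2 is used — shifts +9, +4 over and over.
Reversing it on omkia: o−9=f, m−4=i, k−9=b, i−4=e, a−9=r.

fiber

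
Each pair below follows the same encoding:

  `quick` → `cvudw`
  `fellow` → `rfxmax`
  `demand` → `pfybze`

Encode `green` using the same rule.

Shifts by position in quick: pos 0: q→c (+12), pos 1: u→v (+1), pos 2: i→u (+12), pos 3: c→d (+1) — repeating every 2. It's a Vigenère-style cipher with numeric key [12,1]: position i shifts by key[i mod 2].
Applying it to green: g+12=s, r+1=s, e+12=q, e+1=f, n+12=z.

ssqfz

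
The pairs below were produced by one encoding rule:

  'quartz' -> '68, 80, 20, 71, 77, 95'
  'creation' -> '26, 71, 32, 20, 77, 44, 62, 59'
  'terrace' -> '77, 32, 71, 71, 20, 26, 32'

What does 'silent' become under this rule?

q(#17)→68 and u(#21)→80: differences scale by 3, so n = 3·pos + 17. With a=1..z=26, the number is 3·pos + 17.
On silent: s=19→74, i=9→44, l=12→53, e=5→32, n=14→59, t=20→77.

74, 44, 53, 32, 59, 77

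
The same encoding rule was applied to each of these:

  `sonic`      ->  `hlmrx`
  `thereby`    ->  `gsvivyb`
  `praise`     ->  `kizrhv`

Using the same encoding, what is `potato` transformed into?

klgzgl

Each pair mirrors across the alphabet (s↔h, o↔l, n↔m): positions sum to 25. This is the alphabet-reversal cipher (Atbash): a becomes z, b becomes y, etc.
On potato: p↔k, o↔l, t↔g, a↔z, t↔g, o↔l.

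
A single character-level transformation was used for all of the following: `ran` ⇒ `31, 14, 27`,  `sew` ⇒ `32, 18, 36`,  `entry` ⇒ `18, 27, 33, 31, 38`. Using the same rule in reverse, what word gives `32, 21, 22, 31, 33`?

shirt

Letters become their 1-based position plus 13 (so a→14, b→15, …).
Reversing it on 32, 21, 22, 31, 33: 32→(32−13)÷1=19=s, 21→(21−13)÷1=8=h, 22→(22−13)÷1=9=i, 31→(31−13)÷1=18=r, 33→(33−13)÷1=20=t.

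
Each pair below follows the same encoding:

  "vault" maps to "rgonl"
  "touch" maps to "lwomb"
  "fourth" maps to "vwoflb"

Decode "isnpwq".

v(21)→r(17) and a(0)→g(6) fit y≡3x+6 (mod 26); the inverse of 3 mod 26 is 9. This is an affine cipher: with a=0,…,z=25, each position x becomes (3x+6) mod 26.
Reversing it on isnpwq: i(8)→9·(8−6)≡18=s; s(18)→9·(18−6)≡4=e; n(13)→9·(13−6)≡11=l; p(15)→9·(15−6)≡3=d; w(22)→9·(22−6)≡14=o; q(16)→9·(16−6)≡12=m (all mod 26).

seldom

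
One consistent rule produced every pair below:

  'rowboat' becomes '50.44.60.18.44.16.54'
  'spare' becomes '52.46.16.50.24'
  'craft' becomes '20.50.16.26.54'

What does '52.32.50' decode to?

sir

r(#18)→50 and o(#15)→44: differences scale by 2, so n = 2·pos + 14. The formula is n = 2×(alphabet index, a=1) + 14.
Undoing it on 52.32.50: 52→(52−14)÷2=19=s, 32→(32−14)÷2=9=i, 50→(50−14)÷2=18=r.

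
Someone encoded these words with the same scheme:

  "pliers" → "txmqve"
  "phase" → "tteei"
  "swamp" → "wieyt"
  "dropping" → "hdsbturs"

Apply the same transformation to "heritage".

The shifts repeat in a cycle of length 2: positions 0,1,… shift by +4, +12, then the pattern repeats.
On heritage: h+4=l, e+12=q, r+4=v, i+12=u, t+4=x, a+12=m, g+4=k, e+12=q.

lqvuxmkq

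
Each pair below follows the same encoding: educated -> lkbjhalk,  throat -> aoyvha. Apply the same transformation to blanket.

ishurla

Compare letters: e→l is +7, d→k is +7, u→b is +7 — a constant shift. Each letter is shifted forward by 7 in the alphabet (a Caesar shift of +7).
Applying it to blanket: b+7=i, l+7=s, a+7=h, n+7=u, k+7=r, e+7=l, t+7=a.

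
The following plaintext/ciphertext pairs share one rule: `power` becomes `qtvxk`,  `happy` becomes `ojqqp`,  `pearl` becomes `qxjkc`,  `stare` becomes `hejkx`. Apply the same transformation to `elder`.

xcaxk

p(15)→q(16) and o(14)→t(19) fit y≡23x+9 (mod 26); the inverse of 23 mod 26 is 17. This is an affine cipher: with a=0,…,z=25, each position x becomes (23x+9) mod 26.
For elder: e(4)→23·4+9≡23=x; l(11)→23·11+9≡2=c; d(3)→23·3+9≡0=a; e(4)→23·4+9≡23=x; r(17)→23·17+9≡10=k (all mod 26).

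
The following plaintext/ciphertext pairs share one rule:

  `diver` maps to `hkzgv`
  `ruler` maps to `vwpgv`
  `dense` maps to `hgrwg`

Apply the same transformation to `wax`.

acb

The shift depends on letter class: consonant d→h is +4, but vowel i→k is +2. Vowels shift forward by 2 and consonants shift forward by 4.
For wax: w(cons)+4=a, a(vowel)+2=c, x(cons)+4=b.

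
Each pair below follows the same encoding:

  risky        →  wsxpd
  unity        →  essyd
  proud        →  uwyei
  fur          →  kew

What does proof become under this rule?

uwyyk

The shift depends on letter class: consonant r→w is +5, but vowel i→s is +10. Vowels shift forward by 10 and consonants shift forward by 5.
Applying it to proof: p(cons)+5=u, r(cons)+5=w, o(vowel)+10=y, o(vowel)+10=y, f(cons)+5=k.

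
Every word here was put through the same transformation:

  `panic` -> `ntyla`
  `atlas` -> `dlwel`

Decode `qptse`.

thief

Two steps: reverse the string, then apply a Caesar shift of +11.
Decoding qptse: shift back: q−11=f, p−11=e, t−11=i, s−11=h, e−11=t → feiht; then reverse → thief.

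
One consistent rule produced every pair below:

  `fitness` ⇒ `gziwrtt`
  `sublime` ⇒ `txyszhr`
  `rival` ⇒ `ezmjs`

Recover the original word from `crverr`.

degree

f(5)→g(6) and i(8)→z(25) fit y≡15x+9 (mod 26); the inverse of 15 mod 26 is 7. Treating letters as 0–25, the rule is x ↦ 15x + 9 (mod 26).
Decoding crverr: c(2)→7·(2−9)≡3=d; r(17)→7·(17−9)≡4=e; v(21)→7·(21−9)≡6=g; e(4)→7·(4−9)≡17=r; r(17)→7·(17−9)≡4=e; r(17)→7·(17−9)≡4=e (all mod 26).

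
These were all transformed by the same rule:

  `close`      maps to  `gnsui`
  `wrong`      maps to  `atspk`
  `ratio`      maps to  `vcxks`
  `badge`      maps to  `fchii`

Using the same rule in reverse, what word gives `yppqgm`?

unlock

A repeating key of period 2 is used — shifts +4, +2 over and over.
Reversing it on yppqgm: y−4=u, p−2=n, p−4=l, q−2=o, g−4=c, m−2=k.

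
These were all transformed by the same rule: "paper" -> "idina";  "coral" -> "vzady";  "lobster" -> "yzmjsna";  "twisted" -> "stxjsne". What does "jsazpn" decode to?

stroke

Each letter's alphabet position (a=0..z=25) is mapped through 9·x+3 mod 26 — an affine cipher.
Reversing it on jsazpn: j(9)→3·(9−3)≡18=s; s(18)→3·(18−3)≡19=t; a(0)→3·(0−3)≡17=r; z(25)→3·(25−3)≡14=o; p(15)→3·(15−3)≡10=k; n(13)→3·(13−3)≡4=e (all mod 26).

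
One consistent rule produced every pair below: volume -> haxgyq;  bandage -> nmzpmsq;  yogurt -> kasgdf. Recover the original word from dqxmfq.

Compare letters: v→h is +12, o→a is +12, l→x is +12 — a constant shift. Each letter is shifted forward by 12 in the alphabet (a Caesar shift of +12).
Decoding dqxmfq: d−12=r, q−12=e, x−12=l, m−12=a, f−12=t, q−12=e.

relate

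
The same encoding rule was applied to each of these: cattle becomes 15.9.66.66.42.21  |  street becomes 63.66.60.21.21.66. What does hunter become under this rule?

30.69.48.66.21.60

The formula is n = 3×(alphabet index, a=1) + 6.
Applying it to hunter: h=8→30, u=21→69, n=14→48, t=20→66, e=5→21, r=18→60.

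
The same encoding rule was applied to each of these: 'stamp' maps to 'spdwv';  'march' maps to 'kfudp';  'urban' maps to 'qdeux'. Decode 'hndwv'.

The output letters match the input read backwards, each shifted +3: stamp reversed is pmats. The word is reversed, then every letter is shifted forward by 3.
Decoding hndwv: shift back: h−3=e, n−3=k, d−3=a, w−3=t, v−3=s → ekats; then reverse → stake.

stake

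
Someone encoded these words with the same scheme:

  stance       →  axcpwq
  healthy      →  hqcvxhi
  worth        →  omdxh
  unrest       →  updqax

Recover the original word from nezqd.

fiber

This is an affine cipher: with a=0,…,z=25, each position x becomes (23x+2) mod 26.
Reversing it on nezqd: n(13)→17·(13−2)≡5=f; e(4)→17·(4−2)≡8=i; z(25)→17·(25−2)≡1=b; q(16)→17·(16−2)≡4=e; d(3)→17·(3−2)≡17=r (all mod 26).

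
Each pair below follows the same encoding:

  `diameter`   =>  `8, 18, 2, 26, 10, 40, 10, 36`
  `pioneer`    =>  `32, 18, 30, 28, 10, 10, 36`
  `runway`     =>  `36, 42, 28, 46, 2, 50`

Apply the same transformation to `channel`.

d(#4)→8 and i(#9)→18: differences scale by 2, so n = 2·pos + 0. The formula is n = 2×(alphabet index, a=1).
For channel: c=3→6, h=8→16, a=1→2, n=14→28, n=14→28, e=5→10, l=12→24.

6, 16, 2, 28, 28, 10, 24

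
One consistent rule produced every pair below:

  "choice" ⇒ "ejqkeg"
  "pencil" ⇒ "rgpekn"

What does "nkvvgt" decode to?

Every letter moves 2 places later in the alphabet, wrapping around z→a.
Undoing it on nkvvgt: n−2=l, k−2=i, v−2=t, v−2=t, g−2=e, t−2=r.

litter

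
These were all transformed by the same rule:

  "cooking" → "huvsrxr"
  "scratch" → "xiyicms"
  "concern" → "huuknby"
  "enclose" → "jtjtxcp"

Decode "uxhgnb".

In cooking: c→h is +5, o→u is +6, o→v is +7, k→s is +8 — the shift increases by 1 each position. Letter i (0-indexed) is shifted by i+5, so successive shifts are 5, 6, 7, ….
Decoding uxhgnb: u−5=p, x−6=r, h−7=a, g−8=y, n−9=e, b−10=r.

prayer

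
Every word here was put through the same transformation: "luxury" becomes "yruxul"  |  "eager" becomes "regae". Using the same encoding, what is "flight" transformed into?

thgilf

It's just the letters in reverse order.
For flight: reverse → thgilf.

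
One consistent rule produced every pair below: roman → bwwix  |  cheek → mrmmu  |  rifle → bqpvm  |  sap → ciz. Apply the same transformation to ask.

icu

Two shifts are in play — +8 for a/e/i/o/u, +10 for every other letter.
On ask: a(vowel)+8=i, s(cons)+10=c, k(cons)+10=u.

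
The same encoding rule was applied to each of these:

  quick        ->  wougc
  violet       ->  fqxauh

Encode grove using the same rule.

Read the word backwards and shift each letter +12.
On grove: reverse → evorg; then shift: e+12=q, v+12=h, o+12=a, r+12=d, g+12=s.

qhads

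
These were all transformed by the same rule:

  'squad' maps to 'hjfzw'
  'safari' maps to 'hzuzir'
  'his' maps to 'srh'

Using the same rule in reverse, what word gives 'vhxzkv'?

Each letter is replaced by its mirror in the alphabet: a↔z, b↔y, c↔x, and so on (the Atbash cipher).
Decoding vhxzkv: v↔e, h↔s, x↔c, z↔a, k↔p, v↔e.

escape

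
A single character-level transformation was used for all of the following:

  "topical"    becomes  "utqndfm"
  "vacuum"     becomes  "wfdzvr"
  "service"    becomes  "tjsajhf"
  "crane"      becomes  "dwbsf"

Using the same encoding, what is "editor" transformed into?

fijypw

The shifts repeat in a cycle of length 2: positions 0,1,… shift by +1, +5, then the pattern repeats.
On editor: e+1=f, d+5=i, i+1=j, t+5=y, o+1=p, r+5=w.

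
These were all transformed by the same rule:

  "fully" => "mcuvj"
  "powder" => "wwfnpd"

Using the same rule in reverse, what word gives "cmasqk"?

Each letter shifts forward by (position + 7), i.e. 7, 8, 9, … — the shift grows by one for each successive letter.
Decoding cmasqk: c−7=v, m−8=e, a−9=r, s−10=i, q−11=f, k−12=y.

verify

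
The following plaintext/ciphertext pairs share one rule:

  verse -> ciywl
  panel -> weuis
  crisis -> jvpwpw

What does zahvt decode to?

Shifts by position in verse: pos 0: v→c (+7), pos 1: e→i (+4), pos 2: r→y (+7), pos 3: s→w (+4) — repeating every 2. The shifts repeat in a cycle of length 2: positions 0,1,… shift by +7, +4, then the pattern repeats.
Decoding zahvt: z−7=s, a−4=w, h−7=a, v−4=r, t−7=m.

swarm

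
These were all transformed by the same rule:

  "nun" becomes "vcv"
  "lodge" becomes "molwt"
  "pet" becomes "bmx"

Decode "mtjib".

The output letters match the input read backwards, each shifted +8: nun reversed is nun. The word is reversed, then every letter is shifted forward by 8.
Reversing it on mtjib: shift back: m−8=e, t−8=l, j−8=b, i−8=a, b−8=t → elbat; then reverse → table.

table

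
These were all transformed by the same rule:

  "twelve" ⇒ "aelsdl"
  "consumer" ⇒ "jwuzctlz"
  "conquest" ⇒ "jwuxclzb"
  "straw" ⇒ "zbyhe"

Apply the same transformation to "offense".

Shifts by position in twelve: pos 0: t→a (+7), pos 1: w→e (+8), pos 2: e→l (+7), pos 3: l→s (+7), pos 4: v→d (+8), pos 5: e→l (+7) — repeating every 3. It's a Vigenère-style cipher with numeric key [7,8,7]: position i shifts by key[i mod 3].
For offense: o+7=v, f+8=n, f+7=m, e+7=l, n+8=v, s+7=z, e+7=l.

vnmlvzl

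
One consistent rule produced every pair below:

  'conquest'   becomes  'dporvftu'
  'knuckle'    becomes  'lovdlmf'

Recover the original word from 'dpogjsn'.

confirm

Compare letters: c→d is +1, o→p is +1, n→o is +1 — a constant shift. It's a constant shift of +1 (ROT1).
Reversing it on dpogjsn: d−1=c, p−1=o, o−1=n, g−1=f, j−1=i, s−1=r, n−1=m.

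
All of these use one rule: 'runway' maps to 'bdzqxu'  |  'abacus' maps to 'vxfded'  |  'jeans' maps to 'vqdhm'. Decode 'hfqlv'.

The word is reversed, then every letter is shifted forward by 3.
Undoing it on hfqlv: shift back: h−3=e, f−3=c, q−3=n, l−3=i, v−3=s → ecnis; then reverse → since.

since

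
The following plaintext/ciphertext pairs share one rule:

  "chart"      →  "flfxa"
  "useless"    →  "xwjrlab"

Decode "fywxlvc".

In chart: c→f is +3, h→l is +4, a→f is +5, r→x is +6 — the shift increases by 1 each position. The shift increases by 1 at each position, starting from +3: 3, 4, 5, ….
Decoding fywxlvc: f−3=c, y−4=u, w−5=r, x−6=r, l−7=e, v−8=n, c−9=t.

current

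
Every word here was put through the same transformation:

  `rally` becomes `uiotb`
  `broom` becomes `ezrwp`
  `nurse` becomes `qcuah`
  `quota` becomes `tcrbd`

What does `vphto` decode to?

shell

A repeating key of period 2 is used — shifts +3, +8 over and over.
Decoding vphto: v−3=s, p−8=h, h−3=e, t−8=l, o−3=l.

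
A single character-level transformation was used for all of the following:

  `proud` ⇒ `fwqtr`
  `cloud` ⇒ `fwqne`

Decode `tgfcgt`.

reader

The output letters match the input read backwards, each shifted +2: proud reversed is duorp. Read the word backwards and shift each letter +2.
Undoing it on tgfcgt: shift back: t−2=r, g−2=e, f−2=d, c−2=a, g−2=e, t−2=r → redaer; then reverse → reader.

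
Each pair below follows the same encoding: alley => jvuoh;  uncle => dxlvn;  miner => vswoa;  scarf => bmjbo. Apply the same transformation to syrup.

The shifts repeat in a cycle of length 2: positions 0,1,… shift by +9, +10, then the pattern repeats.
For syrup: s+9=b, y+10=i, r+9=a, u+10=e, p+9=y.

biaey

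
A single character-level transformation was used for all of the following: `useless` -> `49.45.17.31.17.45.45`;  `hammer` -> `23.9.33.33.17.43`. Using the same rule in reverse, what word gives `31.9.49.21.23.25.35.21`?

laughing

The formula is n = 2×(alphabet index, a=1) + 7.
Reversing it on 31.9.49.21.23.25.35.21: 31→(31−7)÷2=12=l, 9→(9−7)÷2=1=a, 49→(49−7)÷2=21=u, 21→(21−7)÷2=7=g, 23→(23−7)÷2=8=h, 25→(25−7)÷2=9=i, 35→(35−7)÷2=14=n, 21→(21−7)÷2=7=g.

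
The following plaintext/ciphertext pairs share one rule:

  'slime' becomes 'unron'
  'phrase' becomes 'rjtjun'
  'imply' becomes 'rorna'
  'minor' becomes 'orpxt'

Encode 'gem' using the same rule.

ino

Vowels shift forward by 9 and consonants shift forward by 2.
For gem: g(cons)+2=i, e(vowel)+9=n, m(cons)+2=o.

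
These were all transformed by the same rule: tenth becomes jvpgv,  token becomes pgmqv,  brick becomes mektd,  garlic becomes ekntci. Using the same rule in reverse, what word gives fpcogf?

demand

The word is reversed, then every letter is shifted forward by 2.
Reversing it on fpcogf: shift back: f−2=d, p−2=n, c−2=a, o−2=m, g−2=e, f−2=d → dnamed; then reverse → demand.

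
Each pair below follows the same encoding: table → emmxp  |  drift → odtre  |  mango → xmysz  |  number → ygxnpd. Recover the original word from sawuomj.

holiday

Shifts by position in table: pos 0: t→e (+11), pos 1: a→m (+12), pos 2: b→m (+11), pos 3: l→x (+12) — repeating every 2. It's a Vigenère-style cipher with numeric key [11,12]: position i shifts by key[i mod 2].
Reversing it on sawuomj: s−11=h, a−12=o, w−11=l, u−12=i, o−11=d, m−12=a, j−11=y.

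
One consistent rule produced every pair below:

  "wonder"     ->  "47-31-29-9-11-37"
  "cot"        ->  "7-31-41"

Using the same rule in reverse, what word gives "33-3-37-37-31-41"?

w(#23)→47 and o(#15)→31: differences scale by 2, so n = 2·pos + 1. Each letter becomes 2×(its alphabet position, a=1..z=26) + 1.
Reversing it on 33-3-37-37-31-41: 33→(33−1)÷2=16=p, 3→(3−1)÷2=1=a, 37→(37−1)÷2=18=r, 37→(37−1)÷2=18=r, 31→(31−1)÷2=15=o, 41→(41−1)÷2=20=t.

parrot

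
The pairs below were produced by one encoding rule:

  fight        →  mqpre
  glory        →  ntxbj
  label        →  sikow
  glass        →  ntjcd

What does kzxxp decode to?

drone

In fight: f→m is +7, i→q is +8, g→p is +9, h→r is +10 — the shift increases by 1 each position. Each letter shifts forward by (position + 7), i.e. 7, 8, 9, … — the shift grows by one for each successive letter.
Undoing it on kzxxp: k−7=d, z−8=r, x−9=o, x−10=n, p−11=e.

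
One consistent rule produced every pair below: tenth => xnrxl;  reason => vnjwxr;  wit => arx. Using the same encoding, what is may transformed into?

The shift depends on letter class: consonant t→x is +4, but vowel e→n is +9. Two shifts are in play — +9 for a/e/i/o/u, +4 for every other letter.
On may: m(cons)+4=q, a(vowel)+9=j, y(cons)+4=c.

qjc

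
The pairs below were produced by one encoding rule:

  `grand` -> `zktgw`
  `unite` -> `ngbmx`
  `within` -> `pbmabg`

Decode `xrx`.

eye

Compare letters: g→z is +19, r→k is +19, a→t is +19 — a constant shift. It's a constant shift of +19 (ROT19).
Decoding xrx: x−19=e, r−19=y, x−19=e.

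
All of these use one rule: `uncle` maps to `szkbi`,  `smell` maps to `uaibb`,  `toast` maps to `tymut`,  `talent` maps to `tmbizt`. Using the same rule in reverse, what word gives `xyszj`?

u(20)→s(18) and n(13)→z(25) fit y≡25x+12 (mod 26); the inverse of 25 mod 26 is 25. This is an affine cipher: with a=0,…,z=25, each position x becomes (25x+12) mod 26.
Decoding xyszj: x(23)→25·(23−12)≡15=p; y(24)→25·(24−12)≡14=o; s(18)→25·(18−12)≡20=u; z(25)→25·(25−12)≡13=n; j(9)→25·(9−12)≡3=d (all mod 26).

pound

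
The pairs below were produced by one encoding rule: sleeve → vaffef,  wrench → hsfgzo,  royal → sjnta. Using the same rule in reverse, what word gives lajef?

glove

s(18)→v(21) and l(11)→a(0) fit y≡3x+19 (mod 26); the inverse of 3 mod 26 is 9. Each letter's alphabet position (a=0..z=25) is mapped through 3·x+19 mod 26 — an affine cipher.
Decoding lajef: l(11)→9·(11−19)≡6=g; a(0)→9·(0−19)≡11=l; j(9)→9·(9−19)≡14=o; e(4)→9·(4−19)≡21=v; f(5)→9·(5−19)≡4=e (all mod 26).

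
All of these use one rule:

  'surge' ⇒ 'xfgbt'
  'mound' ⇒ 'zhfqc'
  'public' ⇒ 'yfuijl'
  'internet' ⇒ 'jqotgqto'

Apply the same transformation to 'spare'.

s(18)→x(23) and u(20)→f(5) fit y≡17x+3 (mod 26); the inverse of 17 mod 26 is 23. Treating letters as 0–25, the rule is x ↦ 17x + 3 (mod 26).
On spare: s(18)→17·18+3≡23=x; p(15)→17·15+3≡24=y; a(0)→17·0+3≡3=d; r(17)→17·17+3≡6=g; e(4)→17·4+3≡19=t (all mod 26).

xydgt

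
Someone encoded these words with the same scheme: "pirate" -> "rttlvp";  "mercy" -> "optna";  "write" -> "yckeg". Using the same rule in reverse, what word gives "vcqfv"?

Shifts by position in pirate: pos 0: p→r (+2), pos 1: i→t (+11), pos 2: r→t (+2), pos 3: a→l (+11) — repeating every 2. A repeating key of period 2 is used — shifts +2, +11 over and over.
Decoding vcqfv: v−2=t, c−11=r, q−2=o, f−11=u, v−2=t.

trout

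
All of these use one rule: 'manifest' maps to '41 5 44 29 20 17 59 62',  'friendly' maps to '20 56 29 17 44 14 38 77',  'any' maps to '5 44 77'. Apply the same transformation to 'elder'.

m(#13)→41 and a(#1)→5: differences scale by 3, so n = 3·pos + 2. The formula is n = 3×(alphabet index, a=1) + 2.
For elder: e=5→17, l=12→38, d=4→14, e=5→17, r=18→56.

17 38 14 17 56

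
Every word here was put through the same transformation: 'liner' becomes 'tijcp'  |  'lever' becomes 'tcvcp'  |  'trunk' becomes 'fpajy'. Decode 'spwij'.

grain

l(11)→t(19) and i(8)→i(8) fit y≡21x+22 (mod 26); the inverse of 21 mod 26 is 5. This is an affine cipher: with a=0,…,z=25, each position x becomes (21x+22) mod 26.
Decoding spwij: s(18)→5·(18−22)≡6=g; p(15)→5·(15−22)≡17=r; w(22)→5·(22−22)≡0=a; i(8)→5·(8−22)≡8=i; j(9)→5·(9−22)≡13=n (all mod 26).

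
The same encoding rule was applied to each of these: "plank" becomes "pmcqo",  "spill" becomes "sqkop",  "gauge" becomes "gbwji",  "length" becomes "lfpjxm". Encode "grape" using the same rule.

In plank: p→p is +0, l→m is +1, a→c is +2, n→q is +3 — the shift increases by 1 each position. The shift increases by 1 at each position, starting from +0: 0, 1, 2, ….
Applying it to grape: g+0=g, r+1=s, a+2=c, p+3=s, e+4=i.

gscsi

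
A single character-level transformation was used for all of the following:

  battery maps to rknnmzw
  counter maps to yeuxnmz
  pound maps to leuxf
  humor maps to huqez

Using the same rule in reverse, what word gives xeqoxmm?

b(1)→r(17) and a(0)→k(10) fit y≡7x+10 (mod 26); the inverse of 7 mod 26 is 15. This is an affine cipher: with a=0,…,z=25, each position x becomes (7x+10) mod 26.
Decoding xeqoxmm: x(23)→15·(23−10)≡13=n; e(4)→15·(4−10)≡14=o; q(16)→15·(16−10)≡12=m; o(14)→15·(14−10)≡8=i; x(23)→15·(23−10)≡13=n; m(12)→15·(12−10)≡4=e; m(12)→15·(12−10)≡4=e (all mod 26).

nominee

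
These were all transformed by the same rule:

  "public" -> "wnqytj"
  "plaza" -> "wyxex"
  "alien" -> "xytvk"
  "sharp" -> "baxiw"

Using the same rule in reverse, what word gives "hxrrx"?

p(15)→w(22) and u(20)→n(13) fit y≡19x+23 (mod 26); the inverse of 19 mod 26 is 11. This is an affine cipher: with a=0,…,z=25, each position x becomes (19x+23) mod 26.
Reversing it on hxrrx: h(7)→11·(7−23)≡6=g; x(23)→11·(23−23)≡0=a; r(17)→11·(17−23)≡12=m; r(17)→11·(17−23)≡12=m; x(23)→11·(23−23)≡0=a (all mod 26).

gamma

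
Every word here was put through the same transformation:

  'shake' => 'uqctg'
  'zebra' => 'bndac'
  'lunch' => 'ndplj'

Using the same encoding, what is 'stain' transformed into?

uccrp

Shifts by position in shake: pos 0: s→u (+2), pos 1: h→q (+9), pos 2: a→c (+2), pos 3: k→t (+9) — repeating every 2. It's a Vigenère-style cipher with numeric key [2,9]: position i shifts by key[i mod 2].
Applying it to stain: s+2=u, t+9=c, a+2=c, i+9=r, n+2=p.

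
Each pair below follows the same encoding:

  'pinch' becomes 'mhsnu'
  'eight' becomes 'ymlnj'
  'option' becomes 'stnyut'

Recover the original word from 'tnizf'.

audio

Two steps: reverse the string, then apply a Caesar shift of +5.
Decoding tnizf: shift back: t−5=o, n−5=i, i−5=d, z−5=u, f−5=a → oidua; then reverse → audio.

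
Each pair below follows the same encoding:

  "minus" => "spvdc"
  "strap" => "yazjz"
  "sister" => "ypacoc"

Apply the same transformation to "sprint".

In minus: m→s is +6, i→p is +7, n→v is +8, u→d is +9 — the shift increases by 1 each position. Each letter shifts forward by (position + 6), i.e. 6, 7, 8, … — the shift grows by one for each successive letter.
Applying it to sprint: s+6=y, p+7=w, r+8=z, i+9=r, n+10=x, t+11=e.

ywzrxe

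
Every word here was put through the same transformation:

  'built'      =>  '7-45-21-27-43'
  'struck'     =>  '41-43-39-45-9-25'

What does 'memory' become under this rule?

29-13-29-33-39-53

b(#2)→7 and u(#21)→45: differences scale by 2, so n = 2·pos + 3. Each letter becomes 2×(its alphabet position, a=1..z=26) + 3.
Applying it to memory: m=13→29, e=5→13, m=13→29, o=15→33, r=18→39, y=25→53.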